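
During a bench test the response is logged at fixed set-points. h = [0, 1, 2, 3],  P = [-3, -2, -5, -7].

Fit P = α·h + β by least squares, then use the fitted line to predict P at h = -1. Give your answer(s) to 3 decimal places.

Compute the Gram sums: Σh·h = 14, Σh = 6, Σ1 = 4.
Moment sums: Σh·P = -33, ΣP = -17.
Normal equations: [[14, 6]; [6, 4]]·[α, β]ᵀ = [-33, -17]ᵀ.
Eliminating β: 4·(row 1) − 6·(row 2) gives 20·α = 4·(-33) − 6·(-17) = -30, so α = -3/2.
Then β = ((-17) − 6·(-3/2))/4 = -2.
At h = -1: P̂ = (-3/2)·(-1) + (-2)·(1) = -1/2.

P̂ = -0.500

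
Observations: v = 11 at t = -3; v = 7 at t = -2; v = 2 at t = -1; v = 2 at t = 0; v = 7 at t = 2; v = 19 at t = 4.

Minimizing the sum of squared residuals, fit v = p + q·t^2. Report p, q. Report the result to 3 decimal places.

From the data, Σ1 = 6, Σt^2 = 34, Σt^2·t^2 = 370.
For Mᵀv: Σv = 48, Σt^2·v = 461.
MᵀM·[p, q]ᵀ = Mᵀv becomes [[6, 34]; [34, 370]]·[p, q]ᵀ = [48, 461]ᵀ.
Δ = 6·370 − 34² = 1064.
p = (48·370 − 34·461)/1064 = 149/76; q = (6·461 − 34·48)/1064 = 81/76.

p = 1.961, q = 1.066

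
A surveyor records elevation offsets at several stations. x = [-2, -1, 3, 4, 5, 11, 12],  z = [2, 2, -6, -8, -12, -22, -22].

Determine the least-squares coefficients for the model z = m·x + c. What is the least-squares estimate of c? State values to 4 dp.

c = -1.0000

Compute the Gram sums: Σx·x = 320, Σx = 32, Σ1 = 7.
Moment sums: Σx·z = -622, Σz = -66.
So MᵀM·[m, c]ᵀ = Mᵀz: [[320, 32]; [32, 7]]·[m, c]ᵀ = [-622, -66]ᵀ.
Eliminating c: 7·(row 1) − 32·(row 2) gives 1216·m = 7·(-622) − 32·(-66) = -2242, so m = -59/32.
Then c = ((-66) − 32·(-59/32))/7 = -1.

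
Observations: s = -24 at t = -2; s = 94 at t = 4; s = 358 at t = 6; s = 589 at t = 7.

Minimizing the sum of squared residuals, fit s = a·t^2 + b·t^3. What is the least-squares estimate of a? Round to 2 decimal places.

a = -2.26

The normal system MᵀM·[a, b]ᵀ = Mᵀs is [[3969, 25575]; [25575, 168465]]·[a, b]ᵀ = [43157, 285563]ᵀ.
Eliminating b: 168465·(row 1) − 25575·(row 2) gives 14556960·a = 168465·43157 − 25575·285563 = -32829720, so a = -24871/11028.
Then b = (285563 − 25575·(-24871/11028))/168465 = 1235803/606540.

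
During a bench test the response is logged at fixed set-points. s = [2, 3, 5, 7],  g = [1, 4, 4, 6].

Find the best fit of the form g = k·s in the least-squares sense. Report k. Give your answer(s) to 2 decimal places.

k = 0.87

Sums needed: Σs·s = 87.
Moment sums: Σs·g = 76.
Normal equations: [[87]]·[k]ᵀ = [76]ᵀ.
Hence k = 76 / 87 ≈ 0.873563.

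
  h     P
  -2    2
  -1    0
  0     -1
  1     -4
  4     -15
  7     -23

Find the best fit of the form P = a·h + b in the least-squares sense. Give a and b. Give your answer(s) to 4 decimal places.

a = -2.9130, b = -2.4638

With design matrix X, XᵀX = [[71, 9]; [9, 6]] and XᵀP = [-229, -41]ᵀ.
Eliminating b: 6·(row 1) − 9·(row 2) gives 345·a = 6·(-229) − 9·(-41) = -1005, so a = -67/23.
Then b = ((-41) − 9·(-67/23))/6 = -170/69.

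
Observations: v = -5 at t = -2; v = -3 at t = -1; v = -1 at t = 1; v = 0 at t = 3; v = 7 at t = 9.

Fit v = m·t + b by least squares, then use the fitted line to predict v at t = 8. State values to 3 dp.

Sums needed: Σt·t = 96, Σt = 10, Σ1 = 5.
Right-hand side: Σt·v = 75, Σv = -2.
Normal equations: [[96, 10]; [10, 5]]·[m, b]ᵀ = [75, -2]ᵀ.
Eliminating b: 5·(row 1) − 10·(row 2) gives 380·m = 5·75 − 10·(-2) = 395, so m = 79/76.
Then b = ((-2) − 10·(79/76))/5 = -471/190.
At t = 8: v̂ = (79/76)·(8) + (-471/190)·(1) = 1109/190.

v̂ = 5.837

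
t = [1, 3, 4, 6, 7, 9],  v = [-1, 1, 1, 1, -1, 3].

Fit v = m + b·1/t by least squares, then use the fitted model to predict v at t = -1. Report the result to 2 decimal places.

Compute the Gram sums: Σ1 = 6, Σ1/t = 505/252, Σ1/t·1/t = 78373/63504.
Moment sums: Σv = 4, Σ1/t·v = -5/84.
Normal equations: [[6, 505/252]; [505/252, 78373/63504]]·[m, b]ᵀ = [4, -5/84]ᵀ.
det = 6·(78373/63504) − (505/252)² = 215213/63504.
m = (4·(78373/63504) − (505/252)·(-5/84))/(215213/63504) = 321067/215213; b = (6·(-5/84) − (505/252)·4)/(215213/63504) = -531720/215213.
At t = -1: v̂ = (321067/215213)·(1) + (-531720/215213)·(-1) = 852787/215213.

v̂ = 3.96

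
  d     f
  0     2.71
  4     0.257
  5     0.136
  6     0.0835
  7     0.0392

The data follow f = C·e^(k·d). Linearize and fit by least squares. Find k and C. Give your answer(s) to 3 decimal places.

k = -0.597, C = 2.749

Taking logs, ln f = k·d + ln C, so regress ln f on d.
Σd = 22.0000, Σ(d)² = 126.0000, Σln f = -8.0788, Σd·ln f = -52.9812.
Equations: 126.0000·k + 22.0000·ln C = -52.9812;  22.0000·k + 5·ln C = -8.0788.
Slope k = (n·Σd·ln f − Σd·Σln f)/(n·Σ(d)² − (Σd)²) = (5·-52.9812 − 22.0000·-8.0788)/146.0000 = -0.59707; ln C = (Σln f − k·Σd)/n = 1.01134, so C = exp(1.01134) = 2.74928.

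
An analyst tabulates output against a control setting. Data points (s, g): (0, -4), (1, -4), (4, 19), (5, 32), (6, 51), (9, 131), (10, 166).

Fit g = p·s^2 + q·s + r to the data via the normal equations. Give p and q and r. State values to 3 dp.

Setting ∂/∂p … = 0 gives: 18739·p + 2135·q + 259·r = 30147;  2135·p + 259·q + 35·r = 3377;  259·p + 35·q + 7·r = 391.
(Σs^2·s^2 = 18739, Σs^2·s = 2135, Σs^2 = 259, Σs·s = 259, Σs = 35, Σ1 = 7, Σs^2·g = 30147, Σs·g = 3377, Σg = 391.)
Solving the 3×3 system (Gaussian elimination) gives p = 365/189, q = -901/378, r = -1391/378.

p = 1.931, q = -2.384, r = -3.680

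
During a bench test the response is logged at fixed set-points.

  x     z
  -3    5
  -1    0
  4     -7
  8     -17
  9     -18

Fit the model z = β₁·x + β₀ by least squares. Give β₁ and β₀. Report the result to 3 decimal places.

With design matrix M, MᵀM = [[171, 17]; [17, 5]] and Mᵀz = [-341, -37]ᵀ.
Determinant 171·5 − 17² = 566.
β₁ = ((-341)·5 − 17·(-37))/566 = -538/283; β₀ = (171·(-37) − 17·(-341))/566 = -265/283.

β₁ = -1.901, β₀ = -0.936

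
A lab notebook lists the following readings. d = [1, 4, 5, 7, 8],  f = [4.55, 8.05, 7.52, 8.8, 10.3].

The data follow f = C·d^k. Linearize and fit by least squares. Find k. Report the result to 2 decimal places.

Linearized form: ln f = k·ln d + ln C. From the 5 transformed points,
Over the data: Σln d = 7.0211, Σ(ln d)² = 12.6227, Σln f = 10.1253, Σln d·ln f = 15.2199.
Normal system: [[12.6227, 7.0211]; [7.0211, 5]]·[k, ln C]ᵀ = [15.2199, 10.1253]ᵀ.
Slope k = (n·Σln d·ln f − Σln d·Σln f)/(n·Σ(ln d)² − (Σln d)²) = (5·15.2199 − 7.0211·10.1253)/13.8181 = 0.36252; ln C = (Σln f − k·Σln d)/n = 1.51599.

k = 0.36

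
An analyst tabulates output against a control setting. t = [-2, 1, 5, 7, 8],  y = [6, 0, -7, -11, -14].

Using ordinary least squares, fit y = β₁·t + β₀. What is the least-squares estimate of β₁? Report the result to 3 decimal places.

Normal-equation sums: Σt·t = 143, Σt = 19, Σ1 = 5.
For Xᵀy: Σt·y = -236, Σy = -26.
XᵀX·[β₁, β₀]ᵀ = Xᵀy becomes [[143, 19]; [19, 5]]·[β₁, β₀]ᵀ = [-236, -26]ᵀ.
Eliminating β₀: 5·(row 1) − 19·(row 2) gives 354·β₁ = 5·(-236) − 19·(-26) = -686, so β₁ = -343/177.
Then β₀ = ((-26) − 19·(-343/177))/5 = 383/177.

β₁ = -1.938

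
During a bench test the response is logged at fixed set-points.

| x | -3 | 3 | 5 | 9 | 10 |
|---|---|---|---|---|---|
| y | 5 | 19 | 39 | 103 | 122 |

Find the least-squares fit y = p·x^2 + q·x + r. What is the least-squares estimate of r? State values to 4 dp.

r = 3.4273

From the data, Σx^2·x^2 = 17348, Σx^2·x = 1854, Σx^2 = 224, Σx·x = 224, Σx = 24, Σ1 = 5.
For Aᵀy: Σx^2·y = 21734, Σx·y = 2384, Σy = 288.
Normal equations: [[17348, 1854, 224]; [1854, 224, 24]; [224, 24, 5]]·[p, q, r]ᵀ = [21734, 2384, 288]ᵀ.
Row-reducing yields p = 226040/236379, q = 16911/7163, r = 810136/236379.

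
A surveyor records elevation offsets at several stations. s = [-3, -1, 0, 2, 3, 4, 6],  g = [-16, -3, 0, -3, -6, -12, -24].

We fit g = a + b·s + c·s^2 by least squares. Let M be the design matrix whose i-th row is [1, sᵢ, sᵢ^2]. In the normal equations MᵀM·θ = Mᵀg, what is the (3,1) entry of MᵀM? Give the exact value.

Row 3 ↔ basis s^2, column 1 ↔ basis 1, so (MᵀM)_{3,1} = Σᵢ s^2 = (9)·(1) + (1)·(1) + (0)·(1) + (4)·(1) + (9)·(1) + (16)·(1) + (36)·(1) = 75.

75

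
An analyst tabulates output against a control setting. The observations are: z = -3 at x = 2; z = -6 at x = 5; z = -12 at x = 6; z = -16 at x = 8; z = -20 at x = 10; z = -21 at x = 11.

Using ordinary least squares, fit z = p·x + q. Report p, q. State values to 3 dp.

p = -2.161, q = 2.125

The normal equations are: 350·p + 42·q = -667;  42·p + 6·q = -78.
(Σx·x = 350, Σx = 42, Σ1 = 6, Σx·z = -667, Σz = -78.)
Determinant 350·6 − 42² = 336.
p = ((-667)·6 − 42·(-78))/336 = -121/56; q = (350·(-78) − 42·(-667))/336 = 17/8.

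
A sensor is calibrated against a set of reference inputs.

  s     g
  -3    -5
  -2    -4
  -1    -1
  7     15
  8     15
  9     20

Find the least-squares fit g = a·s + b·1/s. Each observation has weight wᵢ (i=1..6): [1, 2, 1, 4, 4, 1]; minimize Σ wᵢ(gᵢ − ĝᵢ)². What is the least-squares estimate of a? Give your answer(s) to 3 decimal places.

a = 2.039

Setting ∂/∂a … = 0 gives: 551·a + 13·b = 1112;  13·a + (112249/63504)·b = 3145/126.
(Σwᵢ·s·s = 551, Σwᵢ·s·1/s = 13, Σwᵢ·1/s·1/s = 112249/63504, Σwᵢ·s·g = 1112, Σwᵢ·1/s·g = 3145/126.)
det = 551·(112249/63504) − 13² = 51117023/63504.
a = (1112·(112249/63504) − 13·(3145/126))/(51117023/63504) = 104214848/51117023; b = (551·(3145/126) − 13·1112)/(51117023/63504) = -44634744/51117023.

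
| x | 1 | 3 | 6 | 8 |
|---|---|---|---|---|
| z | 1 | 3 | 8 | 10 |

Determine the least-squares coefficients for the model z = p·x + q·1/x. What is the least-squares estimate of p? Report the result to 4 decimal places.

Sums needed: Σx·x = 110, Σx·1/x = 4, Σ1/x·1/x = 665/576.
And Σx·z = 138, Σ1/x·z = 55/12.
AᵀA·[p, q]ᵀ = Aᵀz becomes [[110, 4]; [4, 665/576]]·[p, q]ᵀ = [138, 55/12]ᵀ.
Determinant 110·(665/576) − 4² = 31967/288.
p = (138·(665/576) − 4·(55/12))/(31967/288) = 40605/31967; q = (110·(55/12) − 4·138)/(31967/288) = -13776/31967.

p = 1.2702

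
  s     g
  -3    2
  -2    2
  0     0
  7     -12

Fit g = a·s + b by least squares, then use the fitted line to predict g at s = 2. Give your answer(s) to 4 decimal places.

ĝ = -4.2131

Normal-equation sums: Σs·s = 62, Σs = 2, Σ1 = 4.
For Xᵀg: Σs·g = -94, Σg = -8.
So XᵀX·[a, b]ᵀ = Xᵀg: [[62, 2]; [2, 4]]·[a, b]ᵀ = [-94, -8]ᵀ.
Determinant 62·4 − 2² = 244.
a = ((-94)·4 − 2·(-8))/244 = -90/61; b = (62·(-8) − 2·(-94))/244 = -77/61.
At s = 2: ĝ = (-90/61)·(2) + (-77/61)·(1) = -257/61.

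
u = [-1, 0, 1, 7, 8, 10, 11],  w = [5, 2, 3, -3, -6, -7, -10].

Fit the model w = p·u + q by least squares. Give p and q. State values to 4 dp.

The normal system AᵀA·[p, q]ᵀ = Aᵀw is [[336, 36]; [36, 7]]·[p, q]ᵀ = [-251, -16]ᵀ.
det = 336·7 − 36² = 1056.
p = ((-251)·7 − 36·(-16))/1056 = -1181/1056; q = (336·(-16) − 36·(-251))/1056 = 305/88.

p = -1.1184, q = 3.4659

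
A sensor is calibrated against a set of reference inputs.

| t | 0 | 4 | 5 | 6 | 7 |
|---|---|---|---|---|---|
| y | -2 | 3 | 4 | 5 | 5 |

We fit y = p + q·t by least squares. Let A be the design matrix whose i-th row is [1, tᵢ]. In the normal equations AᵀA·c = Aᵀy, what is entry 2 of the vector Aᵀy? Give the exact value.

Entry 2 ↔ basis t, so (Aᵀy)_{2} = Σᵢ (t)·yᵢ = (0)·(-2) + (4)·(3) + (5)·(4) + (6)·(5) + (7)·(5) = 97.

97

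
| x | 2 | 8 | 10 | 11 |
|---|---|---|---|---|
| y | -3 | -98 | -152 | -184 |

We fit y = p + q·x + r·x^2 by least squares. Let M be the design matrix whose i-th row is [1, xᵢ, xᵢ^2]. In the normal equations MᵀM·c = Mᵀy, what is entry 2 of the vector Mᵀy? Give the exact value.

Entry 2 ↔ basis x, so (Mᵀy)_{2} = Σᵢ (x)·yᵢ = (2)·(-3) + (8)·(-98) + (10)·(-152) + (11)·(-184) = -4334.

-4334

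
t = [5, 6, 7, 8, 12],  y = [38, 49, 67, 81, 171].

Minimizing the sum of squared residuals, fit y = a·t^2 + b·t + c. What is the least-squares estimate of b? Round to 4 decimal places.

b = 0.8181

The normal system MᵀM·[a, b, c]ᵀ = Mᵀy is [[29154, 2924, 318]; [2924, 318, 38]; [318, 38, 5]]·[a, b, c]ᵀ = [35805, 3653, 406]ᵀ.
Solving the 3×3 system (Gaussian elimination) gives a = 9325/8702, b = 7119/8702, c = 29714/4351.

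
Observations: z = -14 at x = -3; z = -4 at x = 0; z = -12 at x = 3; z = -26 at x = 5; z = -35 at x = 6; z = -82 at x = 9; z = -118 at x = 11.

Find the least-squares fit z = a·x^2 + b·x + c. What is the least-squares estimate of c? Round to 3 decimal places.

Entries of AᵀA: Σx^2·x^2 = 23285, Σx^2·x = 2401, Σx^2 = 281, Σx·x = 281, Σx = 31, Σ1 = 7.
For Aᵀz: Σx^2·z = -23064, Σx·z = -2370, Σz = -291.
AᵀA·[a, b, c]ᵀ = Aᵀz becomes [[23285, 2401, 281]; [2401, 281, 31]; [281, 31, 7]]·[a, b, c]ᵀ = [-23064, -2370, -291]ᵀ.
Row-reducing yields a = -4049/4074, b = 1933/4074, c = -2564/679.

c = -3.776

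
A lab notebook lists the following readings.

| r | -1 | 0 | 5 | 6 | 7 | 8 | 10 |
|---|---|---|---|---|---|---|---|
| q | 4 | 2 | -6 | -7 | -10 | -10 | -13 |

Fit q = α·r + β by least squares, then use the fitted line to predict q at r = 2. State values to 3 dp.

Normal-equation sums: Σr·r = 275, Σr = 35, Σ1 = 7.
And Σr·q = -356, Σq = -40.
Determinant 275·7 − 35² = 700.
α = ((-356)·7 − 35·(-40))/700 = -39/25; β = (275·(-40) − 35·(-356))/700 = 73/35.
At r = 2: q̂ = (-39/25)·(2) + (73/35)·(1) = -181/175.

q̂ = -1.034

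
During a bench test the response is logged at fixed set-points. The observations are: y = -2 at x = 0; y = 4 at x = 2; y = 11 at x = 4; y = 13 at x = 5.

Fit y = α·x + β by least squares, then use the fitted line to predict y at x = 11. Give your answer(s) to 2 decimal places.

Compute the Gram sums: Σx·x = 45, Σx = 11, Σ1 = 4.
And Σx·y = 117, Σy = 26.
So MᵀM·[α, β]ᵀ = Mᵀy: [[45, 11]; [11, 4]]·[α, β]ᵀ = [117, 26]ᵀ.
Eliminating β: 4·(row 1) − 11·(row 2) gives 59·α = 4·117 − 11·26 = 182, so α = 182/59.
Then β = (26 − 11·(182/59))/4 = -117/59.
At x = 11: ŷ = (182/59)·(11) + (-117/59)·(1) = 1885/59.

ŷ = 31.95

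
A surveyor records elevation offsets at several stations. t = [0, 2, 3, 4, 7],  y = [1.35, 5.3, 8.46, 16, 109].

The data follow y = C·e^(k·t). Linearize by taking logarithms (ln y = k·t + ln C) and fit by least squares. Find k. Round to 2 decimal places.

With ln yᵢ as the transformed response and tᵢ as the regressor:
Over the data: Σt = 16.0000, Σ(t)² = 78.0000, Σln y = 11.5671, Σt·ln y = 53.6713.
Normal system: [[78.0000, 16.0000]; [16.0000, 5]]·[k, ln C]ᵀ = [53.6713, 11.5671]ᵀ.
Δ = 78.0000·5 − (16.0000)² = 134.0000; k = (53.6713·5 − 16.0000·11.5671)/134.0000 = 0.62151, ln C = (78.0000·11.5671 − 16.0000·53.6713)/134.0000 = 0.32458.

k = 0.62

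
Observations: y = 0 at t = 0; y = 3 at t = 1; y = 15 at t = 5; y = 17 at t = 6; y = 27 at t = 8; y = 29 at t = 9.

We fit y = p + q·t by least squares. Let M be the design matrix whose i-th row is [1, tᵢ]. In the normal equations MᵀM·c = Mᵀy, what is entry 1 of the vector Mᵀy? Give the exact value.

91

Entry 1 ↔ basis 1, so (Mᵀy)_{1} = Σᵢ yᵢ = (1)·(0) + (1)·(3) + (1)·(15) + (1)·(17) + (1)·(27) + (1)·(29) = 91.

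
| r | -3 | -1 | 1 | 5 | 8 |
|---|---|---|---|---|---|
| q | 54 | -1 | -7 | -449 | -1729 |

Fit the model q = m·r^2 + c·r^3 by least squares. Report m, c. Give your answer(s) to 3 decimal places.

Forming MᵀM = [[4804, 35650]; [35650, 278500]] and Mᵀq = [-121403, -942837]ᵀ gives MᵀM·[m, c]ᵀ = Mᵀq.
det = 4804·278500 − 35650² = 66991500.
m = ((-121403)·278500 − 35650·(-942837))/66991500 = -3971929/1339830; c = (4804·(-942837) − 35650·(-121403))/66991500 = -100685999/33495750.

m = -2.965, c = -3.006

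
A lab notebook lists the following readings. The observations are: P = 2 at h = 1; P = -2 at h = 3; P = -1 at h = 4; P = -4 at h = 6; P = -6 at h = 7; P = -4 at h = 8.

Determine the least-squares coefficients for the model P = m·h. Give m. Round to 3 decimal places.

XᵀX·[m]ᵀ = XᵀP reads: 175·m = -106.
Hence m = -106 / 175 ≈ -0.605714.

m = -0.606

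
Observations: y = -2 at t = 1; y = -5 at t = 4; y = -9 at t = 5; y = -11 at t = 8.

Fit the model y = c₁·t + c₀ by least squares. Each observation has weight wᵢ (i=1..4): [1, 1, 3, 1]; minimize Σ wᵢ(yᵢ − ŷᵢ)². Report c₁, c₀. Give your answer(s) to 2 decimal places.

c₁ = -1.38, c₀ = -1.05

Setting ∂/∂c₁ … = 0 gives: 156·c₁ + 28·c₀ = -245;  28·c₁ + 6·c₀ = -45.
(Σwᵢ·t·t = 156, Σwᵢ·t = 28, Σwᵢ·1 = 6, Σwᵢ·t·y = -245, Σwᵢ·y = -45.)
Eliminating c₀: 6·(row 1) − 28·(row 2) gives 152·c₁ = 6·(-245) − 28·(-45) = -210, so c₁ = -105/76.
Then c₀ = ((-45) − 28·(-105/76))/6 = -20/19.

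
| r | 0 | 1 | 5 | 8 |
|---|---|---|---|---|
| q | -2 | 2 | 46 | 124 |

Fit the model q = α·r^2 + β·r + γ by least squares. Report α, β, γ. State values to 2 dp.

The normal system MᵀM·[α, β, γ]ᵀ = Mᵀq is [[4722, 638, 90]; [638, 90, 14]; [90, 14, 4]]·[α, β, γ]ᵀ = [9088, 1224, 170]ᵀ.
Solving the 3×3 system (Gaussian elimination) gives α = 1577/781, β = -442/781, γ = -743/781.

α = 2.02, β = -0.57, γ = -0.95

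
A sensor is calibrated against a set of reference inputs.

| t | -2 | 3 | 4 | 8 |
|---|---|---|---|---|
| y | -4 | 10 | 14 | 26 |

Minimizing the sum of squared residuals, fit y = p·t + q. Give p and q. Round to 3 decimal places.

Setting ∂/∂p … = 0 gives: 93·p + 13·q = 302;  13·p + 4·q = 46.
Eliminating q: 4·(row 1) − 13·(row 2) gives 203·p = 4·302 − 13·46 = 610, so p = 610/203.
Then q = (46 − 13·(610/203))/4 = 352/203.

p = 3.005, q = 1.734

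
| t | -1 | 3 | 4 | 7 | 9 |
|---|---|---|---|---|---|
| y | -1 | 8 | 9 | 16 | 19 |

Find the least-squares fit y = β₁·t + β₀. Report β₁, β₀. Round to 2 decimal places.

β₁ = 2.02, β₀ = 1.31

Setting ∂/∂β₁ … = 0 gives: 156·β₁ + 22·β₀ = 344;  22·β₁ + 5·β₀ = 51.
det = 156·5 − 22² = 296.
β₁ = (344·5 − 22·51)/296 = 299/148; β₀ = (156·51 − 22·344)/296 = 97/74.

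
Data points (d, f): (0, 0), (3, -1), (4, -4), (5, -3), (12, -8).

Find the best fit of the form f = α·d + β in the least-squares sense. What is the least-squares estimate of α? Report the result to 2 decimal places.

α = -0.68

Setting ∂/∂α … = 0 gives: 194·α + 24·β = -130;  24·α + 5·β = -16.
(Σd·d = 194, Σd = 24, Σ1 = 5, Σd·f = -130, Σf = -16.)
det = 194·5 − 24² = 394.
α = ((-130)·5 − 24·(-16))/394 = -133/197; β = (194·(-16) − 24·(-130))/394 = 8/197.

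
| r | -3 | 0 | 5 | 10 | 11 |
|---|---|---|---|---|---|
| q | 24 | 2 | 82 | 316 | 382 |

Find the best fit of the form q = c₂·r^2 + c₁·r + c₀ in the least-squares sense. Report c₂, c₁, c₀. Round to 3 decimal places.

With design matrix A, AᵀA = [[25347, 2429, 255]; [2429, 255, 23]; [255, 23, 5]] and Aᵀq = [80088, 7700, 806]ᵀ.
Inverting the 3×3 Gram matrix, [c₂, c₁, c₀]ᵀ = [1002075/329863, 391011/329863, 269440/329863]ᵀ.

c₂ = 3.038, c₁ = 1.185, c₀ = 0.817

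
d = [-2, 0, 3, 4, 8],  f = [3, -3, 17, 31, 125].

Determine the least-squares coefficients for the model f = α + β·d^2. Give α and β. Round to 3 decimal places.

α = -2.633, β = 2.002

Setting ∂/∂α … = 0 gives: 5·α + 93·β = 173;  93·α + 4449·β = 8661.
(Σ1 = 5, Σd^2 = 93, Σd^2·d^2 = 4449, Σf = 173, Σd^2·f = 8661.)
Δ = 5·4449 − 93² = 13596.
α = (173·4449 − 93·8661)/13596 = -2983/1133; β = (5·8661 − 93·173)/13596 = 2268/1133.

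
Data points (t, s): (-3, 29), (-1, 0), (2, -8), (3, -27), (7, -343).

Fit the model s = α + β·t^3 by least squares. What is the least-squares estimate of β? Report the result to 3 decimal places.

β = -1.001

Entries of MᵀM: Σ1 = 5, Σt^3 = 350, Σt^3·t^3 = 119172.
Right-hand side: Σs = -349, Σt^3·s = -119225.
Δ = 5·119172 − 350² = 473360.
α = ((-349)·119172 − 350·(-119225))/473360 = 68861/236680; β = (5·(-119225) − 350·(-349))/473360 = -94795/94672.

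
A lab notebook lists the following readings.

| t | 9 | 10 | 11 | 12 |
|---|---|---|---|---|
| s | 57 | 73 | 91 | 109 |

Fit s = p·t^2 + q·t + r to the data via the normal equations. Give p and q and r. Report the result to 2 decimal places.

p = 0.50, q = 6.90, r = -45.70

The normal equations are: 51938·p + 4788·q + 446·r = 38624;  4788·p + 446·q + 42·r = 3552;  446·p + 42·q + 4·r = 330.
Row-reducing yields p = 1/2, q = 69/10, r = -457/10.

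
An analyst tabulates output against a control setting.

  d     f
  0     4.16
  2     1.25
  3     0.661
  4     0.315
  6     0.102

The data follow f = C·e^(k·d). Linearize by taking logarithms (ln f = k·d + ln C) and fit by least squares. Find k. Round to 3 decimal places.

k = -0.625

Let Y = ln f. Fitting Y = k·d + ln C by least squares:
Over the data: Σd = 15.0000, Σ(d)² = 65.0000, Σln f = -2.2033, Σd·ln f = -19.1131.
Normal system: [[65.0000, 15.0000]; [15.0000, 5]]·[k, ln C]ᵀ = [-19.1131, -2.2033]ᵀ.
Slope k = (n·Σd·ln f − Σd·Σln f)/(n·Σ(d)² − (Σd)²) = (5·-19.1131 − 15.0000·-2.2033)/100.0000 = -0.62516; ln C = (Σln f − k·Σd)/n = 1.43482.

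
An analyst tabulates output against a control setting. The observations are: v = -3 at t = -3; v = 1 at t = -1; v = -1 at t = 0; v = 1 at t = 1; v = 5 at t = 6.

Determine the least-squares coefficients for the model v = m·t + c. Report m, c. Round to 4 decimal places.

Setting ∂/∂m … = 0 gives: 47·m + 3·c = 39;  3·m + 5·c = 3.
Determinant 47·5 − 3² = 226.
m = (39·5 − 3·3)/226 = 93/113; c = (47·3 − 3·39)/226 = 12/113.

m = 0.8230, c = 0.1062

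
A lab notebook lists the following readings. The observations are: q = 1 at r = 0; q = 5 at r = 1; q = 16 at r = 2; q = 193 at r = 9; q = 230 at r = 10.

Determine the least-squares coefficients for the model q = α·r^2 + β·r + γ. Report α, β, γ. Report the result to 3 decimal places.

α = 1.870, β = 4.448, γ = -0.118

Forming XᵀX = [[16578, 1738, 186]; [1738, 186, 22]; [186, 22, 5]] and Xᵀq = [38702, 4074, 445]ᵀ gives XᵀX·[α, β, γ]ᵀ = Xᵀq.
Row-reducing yields α = 9290/4969, β = 22100/4969, γ = -587/4969.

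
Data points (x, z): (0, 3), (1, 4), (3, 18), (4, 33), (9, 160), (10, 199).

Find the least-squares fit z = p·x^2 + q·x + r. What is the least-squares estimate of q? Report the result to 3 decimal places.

Entries of AᵀA: Σx^2·x^2 = 16899, Σx^2·x = 1821, Σx^2 = 207, Σx·x = 207, Σx = 27, Σ1 = 6.
For Aᵀz: Σx^2·z = 33554, Σx·z = 3620, Σz = 417.
Solving the 3×3 system (Gaussian elimination) gives p = 14663/7176, q = -6215/7176, r = 267/92.

q = -0.866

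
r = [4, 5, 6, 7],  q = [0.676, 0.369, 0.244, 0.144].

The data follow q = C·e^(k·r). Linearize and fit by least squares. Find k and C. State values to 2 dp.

Taking logs, ln q = k·r + ln C, so regress ln q on r.
AᵀA = [[126.0000, 22.0000]; [22.0000, 4]], rhs = [-28.5802, -4.7370]ᵀ  (here Σr = 22.0000, Σ(r)² = 126.0000, Σln q = -4.7370, Σr·ln q = -28.5802).
Δ = 126.0000·4 − (22.0000)² = 20.0000; k = (-28.5802·4 − 22.0000·-4.7370)/20.0000 = -0.50528, ln C = (126.0000·-4.7370 − 22.0000·-28.5802)/20.0000 = 1.59476, so C = exp(1.59476) = 4.92715.

k = -0.51, C = 4.93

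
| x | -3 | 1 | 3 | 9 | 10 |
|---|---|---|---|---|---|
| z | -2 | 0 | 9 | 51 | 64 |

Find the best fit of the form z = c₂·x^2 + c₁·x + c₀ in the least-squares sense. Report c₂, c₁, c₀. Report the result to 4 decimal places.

c₂ = 0.4768, c₁ = 1.6718, c₀ = -1.3575

Forming MᵀM = [[16724, 1730, 200]; [1730, 200, 20]; [200, 20, 5]] and Mᵀz = [10594, 1132, 122]ᵀ gives MᵀM·[c₂, c₁, c₀]ᵀ = Mᵀz.
Solving the 3×3 system (Gaussian elimination) gives c₂ = 482/1011, c₁ = 2817/1685, c₀ = -6862/5055.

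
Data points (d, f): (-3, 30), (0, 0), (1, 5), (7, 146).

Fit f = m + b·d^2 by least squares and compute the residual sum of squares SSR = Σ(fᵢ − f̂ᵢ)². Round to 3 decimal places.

Sums needed: Σ1 = 4, Σd^2 = 59, Σd^2·d^2 = 2483.
Right-hand side: Σf = 181, Σd^2·f = 7429.
Normal equations: [[4, 59]; [59, 2483]]·[m, b]ᵀ = [181, 7429]ᵀ.
Δ = 4·2483 − 59² = 6451.
m = (181·2483 − 59·7429)/6451 = 11112/6451; b = (4·7429 − 59·181)/6451 = 19037/6451.
Residuals: 11085/6451, -11112/6451, 2106/6451, -2079/6451; SSR = 39546/6451.

SSR = 6.130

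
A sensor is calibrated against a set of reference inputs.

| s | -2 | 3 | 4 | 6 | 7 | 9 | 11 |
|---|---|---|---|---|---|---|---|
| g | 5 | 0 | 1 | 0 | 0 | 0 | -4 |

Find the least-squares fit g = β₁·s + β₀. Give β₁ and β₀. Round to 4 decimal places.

β₁ = -0.5547, β₀ = 3.2969

MᵀM·[β₁, β₀]ᵀ = Mᵀg reads: 316·β₁ + 38·β₀ = -50;  38·β₁ + 7·β₀ = 2.
(Σs·s = 316, Σs = 38, Σ1 = 7, Σs·g = -50, Σg = 2.)
Determinant 316·7 − 38² = 768.
β₁ = ((-50)·7 − 38·2)/768 = -71/128; β₀ = (316·2 − 38·(-50))/768 = 211/64.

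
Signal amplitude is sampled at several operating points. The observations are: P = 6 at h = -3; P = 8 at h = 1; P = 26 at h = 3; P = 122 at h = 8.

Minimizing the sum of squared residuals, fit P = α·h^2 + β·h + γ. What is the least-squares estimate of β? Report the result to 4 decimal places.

β = 3.3461

Sums needed: Σh^2·h^2 = 4259, Σh^2·h = 513, Σh^2 = 83, Σh·h = 83, Σh = 9, Σ1 = 4.
And Σh^2·P = 8104, Σh·P = 1044, ΣP = 162.
Inverting the 3×3 Gram matrix, [α, β, γ]ᵀ = [75905/52742, 176481/52742, 81970/26371]ᵀ.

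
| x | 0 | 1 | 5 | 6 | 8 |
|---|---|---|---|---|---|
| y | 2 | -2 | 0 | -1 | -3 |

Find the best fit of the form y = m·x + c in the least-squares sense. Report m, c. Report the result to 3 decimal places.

m = -0.348, c = 0.591

MᵀM·[m, c]ᵀ = Mᵀy reads: 126·m + 20·c = -32;  20·m + 5·c = -4.
(Σx·x = 126, Σx = 20, Σ1 = 5, Σx·y = -32, Σy = -4.)
Δ = 126·5 − 20² = 230.
m = ((-32)·5 − 20·(-4))/230 = -8/23; c = (126·(-4) − 20·(-32))/230 = 68/115.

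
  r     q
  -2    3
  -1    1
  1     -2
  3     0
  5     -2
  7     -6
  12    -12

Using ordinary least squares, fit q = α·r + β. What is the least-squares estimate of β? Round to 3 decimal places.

Entries of AᵀA: Σr·r = 233, Σr = 25, Σ1 = 7.
For Aᵀq: Σr·q = -205, Σq = -18.
Determinant 233·7 − 25² = 1006.
α = ((-205)·7 − 25·(-18))/1006 = -985/1006; β = (233·(-18) − 25·(-205))/1006 = 931/1006.

β = 0.925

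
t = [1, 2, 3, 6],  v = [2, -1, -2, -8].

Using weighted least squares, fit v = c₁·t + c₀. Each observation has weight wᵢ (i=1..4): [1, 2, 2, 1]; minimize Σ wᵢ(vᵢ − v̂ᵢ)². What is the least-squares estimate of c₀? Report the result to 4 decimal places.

Entries of MᵀWM: Σwᵢ·t·t = 63, Σwᵢ·t = 17, Σwᵢ·1 = 6.
For MᵀWv: Σwᵢ·t·v = -62, Σwᵢ·v = -12.
Eliminating c₀: 6·(row 1) − 17·(row 2) gives 89·c₁ = 6·(-62) − 17·(-12) = -168, so c₁ = -168/89.
Then c₀ = ((-12) − 17·(-168/89))/6 = 298/89.

c₀ = 3.3483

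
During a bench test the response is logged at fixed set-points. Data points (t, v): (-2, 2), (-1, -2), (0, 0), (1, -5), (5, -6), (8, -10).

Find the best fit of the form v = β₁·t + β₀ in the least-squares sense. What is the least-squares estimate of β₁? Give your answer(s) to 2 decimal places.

With design matrix M, MᵀM = [[95, 11]; [11, 6]] and Mᵀv = [-117, -21]ᵀ.
Eliminating β₀: 6·(row 1) − 11·(row 2) gives 449·β₁ = 6·(-117) − 11·(-21) = -471, so β₁ = -471/449.
Then β₀ = ((-21) − 11·(-471/449))/6 = -708/449.

β₁ = -1.05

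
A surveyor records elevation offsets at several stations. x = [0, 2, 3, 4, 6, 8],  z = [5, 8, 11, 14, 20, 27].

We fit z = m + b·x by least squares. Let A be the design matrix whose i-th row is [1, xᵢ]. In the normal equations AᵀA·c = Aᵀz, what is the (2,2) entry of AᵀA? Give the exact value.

129

Row 2 ↔ basis x, column 2 ↔ basis x, so (AᵀA)_{2,2} = Σᵢ (x)·(x) = (0)·(0) + (2)·(2) + (3)·(3) + (4)·(4) + (6)·(6) + (8)·(8) = 129.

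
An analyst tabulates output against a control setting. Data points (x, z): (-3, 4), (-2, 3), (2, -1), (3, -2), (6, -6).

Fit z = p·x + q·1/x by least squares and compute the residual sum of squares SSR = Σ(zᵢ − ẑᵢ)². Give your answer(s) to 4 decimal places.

SSR = 4.0000

Forming MᵀM = [[62, 5]; [5, 3/4]] and Mᵀz = [-62, -5]ᵀ gives MᵀM·[p, q]ᵀ = Mᵀz.
Determinant 62·(3/4) − 5² = 43/2.
p = ((-62)·(3/4) − 5·(-5))/(43/2) = -1; q = (62·(-5) − 5·(-62))/(43/2) = 0.
Residuals: 1, 1, 1, 1, 0; SSR = 4.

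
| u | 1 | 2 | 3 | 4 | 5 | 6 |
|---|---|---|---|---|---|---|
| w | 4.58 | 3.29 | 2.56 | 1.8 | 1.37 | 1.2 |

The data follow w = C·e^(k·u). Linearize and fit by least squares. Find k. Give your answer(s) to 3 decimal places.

Linearized form: ln w = k·u + ln C. From the 6 transformed points,
Σu = 21.0000, Σ(u)² = 91.0000, Σln w = 4.7375, Σu·ln w = 11.7426.
Equations: 91.0000·k + 21.0000·ln C = 11.7426;  21.0000·k + 6·ln C = 4.7375.
Solving (det = 105.0000): k = -0.27650, ln C = 1.75732.

k = -0.276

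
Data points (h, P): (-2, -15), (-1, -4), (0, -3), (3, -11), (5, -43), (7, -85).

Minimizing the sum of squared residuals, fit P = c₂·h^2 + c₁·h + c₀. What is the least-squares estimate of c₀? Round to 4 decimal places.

Sums needed: Σh^2·h^2 = 3124, Σh^2·h = 486, Σh^2 = 88, Σh·h = 88, Σh = 12, Σ1 = 6.
Right-hand side: Σh^2·P = -5403, Σh·P = -809, ΣP = -161.
AᵀA·[c₂, c₁, c₀]ᵀ = AᵀP becomes [[3124, 486, 88]; [486, 88, 12]; [88, 12, 6]]·[c₂, c₁, c₀]ᵀ = [-5403, -809, -161]ᵀ.
Inverting the 3×3 Gram matrix, [c₂, c₁, c₀]ᵀ = [-13109/6370, 3005/1274, -8713/6370]ᵀ.

c₀ = -1.3678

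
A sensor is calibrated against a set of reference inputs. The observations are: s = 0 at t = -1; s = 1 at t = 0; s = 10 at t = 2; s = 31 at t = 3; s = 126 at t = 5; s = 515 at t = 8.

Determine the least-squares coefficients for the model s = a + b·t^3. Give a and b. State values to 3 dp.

a = 1.757, b = 1.002

Setting ∂/∂a … = 0 gives: 6·a + 671·b = 683;  671·a + 278563·b = 280347.
Determinant 6·278563 − 671² = 1221137.
a = (683·278563 − 671·280347)/1221137 = 2145692/1221137; b = (6·280347 − 671·683)/1221137 = 1223789/1221137.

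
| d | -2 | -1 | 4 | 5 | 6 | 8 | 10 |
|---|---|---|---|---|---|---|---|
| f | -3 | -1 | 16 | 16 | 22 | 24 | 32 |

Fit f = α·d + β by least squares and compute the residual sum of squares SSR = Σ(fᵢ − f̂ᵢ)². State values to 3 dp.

Setting ∂/∂α … = 0 gives: 246·α + 30·β = 795;  30·α + 7·β = 106.
det = 246·7 − 30² = 822.
α = (795·7 − 30·106)/822 = 795/274; β = (246·106 − 30·795)/822 = 371/137.
Residuals: 13/137, -221/274, 231/137, -333/274, 258/137, -263/137, 38/137; SSR = 3367/274.

SSR = 12.288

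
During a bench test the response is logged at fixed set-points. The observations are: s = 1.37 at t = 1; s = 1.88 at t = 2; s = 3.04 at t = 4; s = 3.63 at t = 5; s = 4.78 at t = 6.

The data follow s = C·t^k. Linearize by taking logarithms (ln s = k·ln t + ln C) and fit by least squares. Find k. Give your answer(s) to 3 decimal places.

k = 0.671

Let Y = ln s. Fitting Y = k·ln t + ln C by least squares:
Σln t = 5.4806, Σ(ln t)² = 8.2030, Σln s = 4.9116, Σln t·ln s = 6.8570.
Equations: 8.2030·k + 5.4806·ln C = 6.8570;  5.4806·k + 5·ln C = 4.9116.
Solving (det = 10.9774): k = 0.67102, ln C = 0.24680.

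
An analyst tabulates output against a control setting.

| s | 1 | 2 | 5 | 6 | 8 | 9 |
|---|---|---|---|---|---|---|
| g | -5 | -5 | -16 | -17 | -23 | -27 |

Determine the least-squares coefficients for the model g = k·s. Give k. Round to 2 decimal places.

Setting ∂/∂k … = 0 gives: 211·k = -624.
(Σs·s = 211, Σs·g = -624.)
Hence k = -624 / 211 ≈ -2.95735.

k = -2.96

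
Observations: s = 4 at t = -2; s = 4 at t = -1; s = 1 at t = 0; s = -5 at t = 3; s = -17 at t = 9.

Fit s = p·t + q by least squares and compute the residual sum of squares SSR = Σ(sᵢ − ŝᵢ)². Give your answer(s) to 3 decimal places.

SSR = 1.987

Compute the Gram sums: Σt·t = 95, Σt = 9, Σ1 = 5.
Moment sums: Σt·s = -180, Σs = -13.
XᵀX·[p, q]ᵀ = Xᵀs becomes [[95, 9]; [9, 5]]·[p, q]ᵀ = [-180, -13]ᵀ.
Eliminating q: 5·(row 1) − 9·(row 2) gives 394·p = 5·(-180) − 9·(-13) = -783, so p = -783/394.
Then q = ((-13) − 9·(-783/394))/5 = 385/394.
Residuals: -375/394, 204/197, 9/394, -3/197, -18/197; SSR = 783/394.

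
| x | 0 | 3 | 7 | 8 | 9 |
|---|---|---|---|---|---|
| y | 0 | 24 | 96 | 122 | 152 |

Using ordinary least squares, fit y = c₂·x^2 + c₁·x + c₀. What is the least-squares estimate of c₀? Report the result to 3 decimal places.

Sums needed: Σx^2·x^2 = 13139, Σx^2·x = 1611, Σx^2 = 203, Σx·x = 203, Σx = 27, Σ1 = 5.
Right-hand side: Σx^2·y = 25040, Σx·y = 3088, Σy = 394.
Row-reducing yields c₂ = 50/33, c₁ = 41/13, c₀ = 109/429.

c₀ = 0.254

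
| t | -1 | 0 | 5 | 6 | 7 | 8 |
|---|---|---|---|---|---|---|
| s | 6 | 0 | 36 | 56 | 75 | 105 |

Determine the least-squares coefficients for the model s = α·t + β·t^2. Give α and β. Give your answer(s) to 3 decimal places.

α = -2.830, β = 1.983

The normal system XᵀX·[α, β]ᵀ = Xᵀs is [[175, 1195]; [1195, 8419]]·[α, β]ᵀ = [1875, 13317]ᵀ.
Eliminating β: 8419·(row 1) − 1195·(row 2) gives 45300·α = 8419·1875 − 1195·13317 = -128190, so α = -4273/1510.
Then β = (13317 − 1195·(-4273/1510))/8419 = 599/302.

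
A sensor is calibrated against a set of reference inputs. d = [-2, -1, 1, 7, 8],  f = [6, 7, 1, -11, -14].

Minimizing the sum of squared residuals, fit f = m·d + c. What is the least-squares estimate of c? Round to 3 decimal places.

c = 3.244

From the data, Σd·d = 119, Σd = 13, Σ1 = 5.
For Mᵀf: Σd·f = -207, Σf = -11.
So MᵀM·[m, c]ᵀ = Mᵀf: [[119, 13]; [13, 5]]·[m, c]ᵀ = [-207, -11]ᵀ.
Eliminating c: 5·(row 1) − 13·(row 2) gives 426·m = 5·(-207) − 13·(-11) = -892, so m = -446/213.
Then c = ((-11) − 13·(-446/213))/5 = 691/213.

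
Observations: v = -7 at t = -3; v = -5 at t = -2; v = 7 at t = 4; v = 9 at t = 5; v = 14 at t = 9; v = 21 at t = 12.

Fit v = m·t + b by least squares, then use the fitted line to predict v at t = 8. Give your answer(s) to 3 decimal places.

v̂ = 13.505

The normal system AᵀA·[m, b]ᵀ = Aᵀv is [[279, 25]; [25, 6]]·[m, b]ᵀ = [482, 39]ᵀ.
det = 279·6 − 25² = 1049.
m = (482·6 − 25·39)/1049 = 1917/1049; b = (279·39 − 25·482)/1049 = -1169/1049.
At t = 8: v̂ = (1917/1049)·(8) + (-1169/1049)·(1) = 14167/1049.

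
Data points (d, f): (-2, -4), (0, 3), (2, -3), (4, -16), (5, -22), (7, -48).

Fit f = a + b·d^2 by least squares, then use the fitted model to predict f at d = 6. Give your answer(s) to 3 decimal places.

Sums needed: Σ1 = 6, Σd^2 = 98, Σd^2·d^2 = 3314.
For Aᵀf: Σf = -90, Σd^2·f = -3186.
So AᵀA·[a, b]ᵀ = Aᵀf: [[6, 98]; [98, 3314]]·[a, b]ᵀ = [-90, -3186]ᵀ.
Δ = 6·3314 − 98² = 10280.
a = ((-90)·3314 − 98·(-3186))/10280 = 1746/1285; b = (6·(-3186) − 98·(-90))/10280 = -1287/1285.
At d = 6: f̂ = (1746/1285)·(1) + (-1287/1285)·(36) = -44586/1285.

f̂ = -34.697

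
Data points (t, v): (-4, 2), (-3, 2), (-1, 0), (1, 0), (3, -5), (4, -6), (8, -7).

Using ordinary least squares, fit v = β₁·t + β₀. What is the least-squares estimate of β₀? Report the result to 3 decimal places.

β₀ = -1.005

XᵀX·[β₁, β₀]ᵀ = Xᵀv reads: 116·β₁ + 8·β₀ = -109;  8·β₁ + 7·β₀ = -14.
Eliminating β₀: 7·(row 1) − 8·(row 2) gives 748·β₁ = 7·(-109) − 8·(-14) = -651, so β₁ = -651/748.
Then β₀ = ((-14) − 8·(-651/748))/7 = -188/187.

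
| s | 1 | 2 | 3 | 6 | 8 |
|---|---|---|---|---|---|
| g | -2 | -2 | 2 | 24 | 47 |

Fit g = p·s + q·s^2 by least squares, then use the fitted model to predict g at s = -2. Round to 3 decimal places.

AᵀA·[p, q]ᵀ = Aᵀg reads: 114·p + 764·q = 520;  764·p + 5490·q = 3880.
(Σs·s = 114, Σs·s^2 = 764, Σs^2·s^2 = 5490, Σs·g = 520, Σs^2·g = 3880.)
Δ = 114·5490 − 764² = 42164.
p = (520·5490 − 764·3880)/42164 = -27380/10541; q = (114·3880 − 764·520)/42164 = 11260/10541.
At s = -2: ĝ = (-27380/10541)·(-2) + (11260/10541)·(4) = 99800/10541.

ĝ = 9.468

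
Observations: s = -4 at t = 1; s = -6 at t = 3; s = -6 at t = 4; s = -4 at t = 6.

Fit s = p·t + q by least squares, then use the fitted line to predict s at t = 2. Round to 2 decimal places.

ŝ = -5.00

MᵀM·[p, q]ᵀ = Mᵀs reads: 62·p + 14·q = -70;  14·p + 4·q = -20.
det = 62·4 − 14² = 52.
p = ((-70)·4 − 14·(-20))/52 = 0; q = (62·(-20) − 14·(-70))/52 = -5.
At t = 2: ŝ = (0)·(2) + (-5)·(1) = -5.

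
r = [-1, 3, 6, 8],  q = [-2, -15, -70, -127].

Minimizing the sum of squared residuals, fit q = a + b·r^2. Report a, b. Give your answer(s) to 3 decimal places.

a = 1.522, b = -2.001

Entries of MᵀM: Σ1 = 4, Σr^2 = 110, Σr^2·r^2 = 5474.
And Σq = -214, Σr^2·q = -10785.
det = 4·5474 − 110² = 9796.
a = ((-214)·5474 − 110·(-10785))/9796 = 7457/4898; b = (4·(-10785) − 110·(-214))/9796 = -4900/2449.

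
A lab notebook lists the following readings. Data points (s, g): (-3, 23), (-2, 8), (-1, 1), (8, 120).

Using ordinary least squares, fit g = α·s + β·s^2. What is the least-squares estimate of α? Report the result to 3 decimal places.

Entries of XᵀX: Σs·s = 78, Σs·s^2 = 476, Σs^2·s^2 = 4194.
And Σs·g = 874, Σs^2·g = 7920.
XᵀX·[α, β]ᵀ = Xᵀg becomes [[78, 476]; [476, 4194]]·[α, β]ᵀ = [874, 7920]ᵀ.
Eliminating β: 4194·(row 1) − 476·(row 2) gives 100556·α = 4194·874 − 476·7920 = -104364, so α = -26091/25139.
Then β = (7920 − 476·(-26091/25139))/4194 = 50434/25139.

α = -1.038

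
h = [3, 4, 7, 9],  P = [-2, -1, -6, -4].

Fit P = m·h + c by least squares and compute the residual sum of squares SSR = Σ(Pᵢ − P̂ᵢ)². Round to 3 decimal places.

SSR = 7.033

Normal-equation sums: Σh·h = 155, Σh = 23, Σ1 = 4.
Right-hand side: Σh·P = -88, ΣP = -13.
MᵀM·[m, c]ᵀ = MᵀP becomes [[155, 23]; [23, 4]]·[m, c]ᵀ = [-88, -13]ᵀ.
Eliminating c: 4·(row 1) − 23·(row 2) gives 91·m = 4·(-88) − 23·(-13) = -53, so m = -53/91.
Then c = ((-13) − 23·(-53/91))/4 = 9/91.
Residuals: -32/91, 16/13, -184/91, 8/7; SSR = 640/91.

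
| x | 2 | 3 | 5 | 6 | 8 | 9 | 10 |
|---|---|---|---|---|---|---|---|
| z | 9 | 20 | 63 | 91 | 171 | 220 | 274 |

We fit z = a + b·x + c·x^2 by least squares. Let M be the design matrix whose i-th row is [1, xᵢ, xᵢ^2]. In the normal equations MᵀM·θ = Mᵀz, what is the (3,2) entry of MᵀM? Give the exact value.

2617

Row 3 ↔ basis x^2, column 2 ↔ basis x, so (MᵀM)_{3,2} = Σᵢ (x^2)·(x) = (4)·(2) + (9)·(3) + (25)·(5) + (36)·(6) + (64)·(8) + (81)·(9) + (100)·(10) = 2617.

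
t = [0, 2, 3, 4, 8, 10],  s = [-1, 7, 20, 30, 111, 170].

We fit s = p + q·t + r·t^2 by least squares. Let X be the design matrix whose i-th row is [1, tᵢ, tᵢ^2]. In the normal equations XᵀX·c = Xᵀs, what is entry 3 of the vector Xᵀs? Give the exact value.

Entry 3 ↔ basis t^2, so (Xᵀs)_{3} = Σᵢ (t^2)·sᵢ = (0)·(-1) + (4)·(7) + (9)·(20) + (16)·(30) + (64)·(111) + (100)·(170) = 24792.

24792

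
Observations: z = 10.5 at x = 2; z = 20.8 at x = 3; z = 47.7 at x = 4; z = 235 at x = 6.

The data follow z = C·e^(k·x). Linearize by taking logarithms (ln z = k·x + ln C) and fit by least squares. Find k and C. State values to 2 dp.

Let Y = ln z. Fitting Y = k·x + ln C by least squares:
XᵀX = [[65.0000, 15.0000]; [15.0000, 4]], rhs = [62.0248, 14.7108]ᵀ  (here Σx = 15.0000, Σ(x)² = 65.0000, Σln z = 14.7108, Σx·ln z = 62.0248).
Δ = 65.0000·4 − (15.0000)² = 35.0000; k = (62.0248·4 − 15.0000·14.7108)/35.0000 = 0.78391, ln C = (65.0000·14.7108 − 15.0000·62.0248)/35.0000 = 0.73806, so C = exp(0.73806) = 2.09188.

k = 0.78, C = 2.09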